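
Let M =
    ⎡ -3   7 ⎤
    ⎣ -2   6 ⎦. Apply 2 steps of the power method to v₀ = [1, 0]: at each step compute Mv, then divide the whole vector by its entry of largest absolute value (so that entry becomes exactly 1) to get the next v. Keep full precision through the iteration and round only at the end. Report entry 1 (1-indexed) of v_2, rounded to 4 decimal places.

0.8333

Mv0 = (-3.00000, -2.00000); divide by -3.00000 → v1 = (1.00000, 0.66667)
Mv1 = (1.66667, 2.00000); divide by 2.00000 → v2 = (0.83333, 1.00000)
Requested entry of v2: -5/-6 = 0.8333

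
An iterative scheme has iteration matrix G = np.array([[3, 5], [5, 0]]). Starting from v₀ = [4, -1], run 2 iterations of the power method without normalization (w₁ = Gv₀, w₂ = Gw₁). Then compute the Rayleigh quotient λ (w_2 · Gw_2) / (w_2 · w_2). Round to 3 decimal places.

w1 = Gv₀ = (7, 20)
w2 = Gw1 = (121, 35)
Gw2 = (538, 605)
w2·Gw2 = 121·538 + 35·605 = 86273; w2·w2 = 121·121 + 35·35 = 15866
λ ≈ 86273/15866 = 5.438

5.438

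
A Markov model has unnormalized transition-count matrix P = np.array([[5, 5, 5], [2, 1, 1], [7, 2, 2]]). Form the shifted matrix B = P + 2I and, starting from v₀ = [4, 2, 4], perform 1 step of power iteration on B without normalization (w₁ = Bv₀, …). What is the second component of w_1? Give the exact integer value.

B = P + 2I has rows (7, 5, 5); (2, 3, 1); (7, 2, 4)
w1 = Bv₀ = (7·4 + 5·2 + 5·4; 2·4 + 3·2 + 1·4; 7·4 + 2·2 + 4·4) = (58, 18, 48)
Requested component of w1: 18

18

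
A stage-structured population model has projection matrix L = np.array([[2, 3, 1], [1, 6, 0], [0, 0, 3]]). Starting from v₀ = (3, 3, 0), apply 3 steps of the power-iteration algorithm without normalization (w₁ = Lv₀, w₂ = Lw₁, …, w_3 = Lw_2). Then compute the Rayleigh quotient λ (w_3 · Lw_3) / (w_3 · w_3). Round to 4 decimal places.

w1 = Lv₀ = (2·3 + 3·3 + 1·0; 1·3 + 6·3 + 0·0; 0·3 + 0·3 + 3·0) = (15, 21, 0)
w2 = Lw1 = (2·15 + 3·21 + 1·0; 1·15 + 6·21 + 0·0; 0·15 + 0·21 + 3·0) = (93, 141, 0)
w3 = Lw2 = (609, 939, 0)
Lw3 = (4035, 6243, 0)
w3·Lw3 = 609·4035 + 939·6243 + 0·0 = 8319492; w3·w3 = 609·609 + 939·939 + 0·0 = 1252602
λ ≈ 8319492/1252602 = 6.6418

λ ≈ 6.6418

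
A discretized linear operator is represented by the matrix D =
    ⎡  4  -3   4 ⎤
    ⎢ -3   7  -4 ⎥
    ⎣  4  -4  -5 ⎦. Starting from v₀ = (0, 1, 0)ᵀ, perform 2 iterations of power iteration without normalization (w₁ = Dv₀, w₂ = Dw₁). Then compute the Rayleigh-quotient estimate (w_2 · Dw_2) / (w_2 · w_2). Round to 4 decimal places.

λ ≈ 10.5560

w1 = Dv₀ = (4·0 + (-3)·1 + 4·0; (-3)·0 + 7·1 + (-4)·0; 4·0 + (-4)·1 + (-5)·0) = (-3, 7, -4)
w2 = Dw1 = (4·(-3) + (-3)·7 + 4·(-4); (-3)·(-3) + 7·7 + (-4)·(-4); 4·(-3) + (-4)·7 + (-5)·(-4)) = (-49, 74, -20)
Dw2 = (-498, 745, -392)
w2·Dw2 = (-49)·(-498) + 74·745 + (-20)·(-392) = 87372; w2·w2 = (-49)·(-49) + 74·74 + (-20)·(-20) = 8277
λ ≈ 87372/8277 = 10.5560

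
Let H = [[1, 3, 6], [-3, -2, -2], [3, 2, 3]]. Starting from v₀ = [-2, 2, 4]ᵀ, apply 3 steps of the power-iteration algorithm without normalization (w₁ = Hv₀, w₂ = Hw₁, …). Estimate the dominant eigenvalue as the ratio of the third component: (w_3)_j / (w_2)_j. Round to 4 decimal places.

λ ≈ 3.2549

w1 = Hv₀ = (28, -6, 10)
w2 = Hw1 = (70, -92, 102)
w3 = Hw2 = (406, -230, 332)
Ratio at component: 332 / 102 = 3.2549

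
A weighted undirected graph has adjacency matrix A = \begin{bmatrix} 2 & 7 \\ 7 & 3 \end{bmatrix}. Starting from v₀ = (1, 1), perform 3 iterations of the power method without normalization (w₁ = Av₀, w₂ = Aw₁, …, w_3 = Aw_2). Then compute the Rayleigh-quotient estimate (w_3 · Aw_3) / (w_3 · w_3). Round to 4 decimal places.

λ ≈ 9.5176

w1 = Av₀ = (2·1 + 7·1; 7·1 + 3·1) = (9, 10)
w2 = Aw1 = (2·9 + 7·10; 7·9 + 3·10) = (88, 93)
w3 = Aw2 = (827, 895)
Aw3 = (7919, 8474)
w3·Aw3 = 827·7919 + 895·8474 = 14133243; w3·w3 = 827·827 + 895·895 = 1484954
λ ≈ 14133243/1484954 = 9.5176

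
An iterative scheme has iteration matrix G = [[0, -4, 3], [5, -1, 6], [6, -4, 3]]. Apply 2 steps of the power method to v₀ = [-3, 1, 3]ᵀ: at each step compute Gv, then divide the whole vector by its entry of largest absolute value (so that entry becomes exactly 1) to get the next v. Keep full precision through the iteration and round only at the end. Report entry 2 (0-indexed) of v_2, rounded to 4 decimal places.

Gv0 = (5.00000, 2.00000, -13.00000); divide by -13.00000 → v1 = (-0.38462, -0.15385, 1.00000)
Gv1 = (3.61538, 4.23077, 1.30769); divide by 4.23077 → v2 = (0.85455, 1.00000, 0.30909)
Requested entry of v2: -17/-55 = 0.3091

0.3091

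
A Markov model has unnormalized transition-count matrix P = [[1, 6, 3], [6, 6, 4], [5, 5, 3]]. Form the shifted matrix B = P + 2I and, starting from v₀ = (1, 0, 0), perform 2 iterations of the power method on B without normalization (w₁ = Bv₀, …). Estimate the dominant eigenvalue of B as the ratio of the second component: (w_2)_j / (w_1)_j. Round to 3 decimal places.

B = P + 2I has rows (3, 6, 3); (6, 8, 4); (5, 5, 5)
w1 = Bv₀ = (3·1 + 6·0 + 3·0; 6·1 + 8·0 + 4·0; 5·1 + 5·0 + 5·0) = (3, 6, 5)
w2 = Bw1 = (3·3 + 6·6 + 3·5; 6·3 + 8·6 + 4·5; 5·3 + 5·6 + 5·5) = (60, 86, 70)
Ratio: 86/6 = 14.333

μ ≈ 14.333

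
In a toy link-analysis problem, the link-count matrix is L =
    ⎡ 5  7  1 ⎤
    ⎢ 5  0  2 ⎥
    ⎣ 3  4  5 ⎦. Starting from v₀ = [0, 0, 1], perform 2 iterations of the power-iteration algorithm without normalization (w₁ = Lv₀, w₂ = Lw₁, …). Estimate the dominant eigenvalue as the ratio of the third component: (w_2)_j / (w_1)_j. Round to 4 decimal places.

λ ≈ 7.2000

w1 = Lv₀ = (5·0 + 7·0 + 1·1; 5·0 + 0·0 + 2·1; 3·0 + 4·0 + 5·1) = (1, 2, 5)
w2 = Lw1 = (5·1 + 7·2 + 1·5; 5·1 + 0·2 + 2·5; 3·1 + 4·2 + 5·5) = (24, 15, 36)
Ratio at component: 36 / 5 = 7.2000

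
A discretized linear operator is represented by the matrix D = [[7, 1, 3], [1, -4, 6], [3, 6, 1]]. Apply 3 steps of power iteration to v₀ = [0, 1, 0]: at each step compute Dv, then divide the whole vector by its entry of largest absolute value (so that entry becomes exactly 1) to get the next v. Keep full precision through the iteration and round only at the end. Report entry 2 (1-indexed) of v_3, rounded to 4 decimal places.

-0.7678

Dv0 = (1.00000, -4.00000, 6.00000); divide by 6.00000 → v1 = (0.16667, -0.66667, 1.00000)
Dv1 = (3.50000, 8.83333, -2.50000); divide by 8.83333 → v2 = (0.39623, 1.00000, -0.28302)
Dv2 = (2.92453, -5.30189, 6.90566); divide by 6.90566 → v3 = (0.42350, -0.76776, 1.00000)
Requested entry of v3: -281/366 = -0.7678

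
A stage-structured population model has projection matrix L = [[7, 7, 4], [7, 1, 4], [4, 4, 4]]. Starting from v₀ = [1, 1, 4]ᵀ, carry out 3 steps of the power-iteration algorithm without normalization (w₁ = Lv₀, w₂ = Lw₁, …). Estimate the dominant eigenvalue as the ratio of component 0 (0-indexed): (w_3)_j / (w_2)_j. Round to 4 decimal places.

λ ≈ 14.5063

w1 = Lv₀ = (30, 24, 24)
w2 = Lw1 = (474, 330, 312)
w3 = Lw2 = (6876, 4896, 4464)
Ratio at component: 6876 / 474 = 14.5063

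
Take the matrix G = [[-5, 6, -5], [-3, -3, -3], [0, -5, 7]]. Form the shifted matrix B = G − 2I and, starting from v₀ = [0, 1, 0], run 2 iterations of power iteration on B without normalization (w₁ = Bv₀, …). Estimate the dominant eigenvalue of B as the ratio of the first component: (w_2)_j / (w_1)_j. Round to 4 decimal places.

μ ≈ -7.8333

B = G − 2I has rows (-7, 6, -5); (-3, -5, -3); (0, -5, 5)
w1 = Bv₀ = ((-7)·0 + 6·1 + (-5)·0; (-3)·0 + (-5)·1 + (-3)·0; 0·0 + (-5)·1 + 5·0) = (6, -5, -5)
w2 = Bw1 = ((-7)·6 + 6·(-5) + (-5)·(-5); (-3)·6 + (-5)·(-5) + (-3)·(-5); 0·6 + (-5)·(-5) + 5·(-5)) = (-47, 22, 0)
Ratio: -47/6 = -7.8333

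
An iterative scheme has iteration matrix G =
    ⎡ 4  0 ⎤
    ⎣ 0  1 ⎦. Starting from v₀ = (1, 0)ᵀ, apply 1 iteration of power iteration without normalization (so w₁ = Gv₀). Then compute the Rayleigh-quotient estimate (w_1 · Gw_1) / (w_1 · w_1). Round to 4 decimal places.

w1 = Gv₀ = (4, 0)
Gw1 = (16, 0)
w1·Gw1 = 4·16 + 0·0 = 64; w1·w1 = 4·4 + 0·0 = 16
λ ≈ 64/16 = 4.0000

λ ≈ 4.0000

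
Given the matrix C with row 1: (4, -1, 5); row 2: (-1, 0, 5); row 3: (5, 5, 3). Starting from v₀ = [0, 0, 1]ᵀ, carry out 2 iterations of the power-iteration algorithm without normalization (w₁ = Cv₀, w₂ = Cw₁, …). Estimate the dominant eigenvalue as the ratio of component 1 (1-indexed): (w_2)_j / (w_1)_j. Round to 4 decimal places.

w1 = Cv₀ = (4·0 + (-1)·0 + 5·1; (-1)·0 + 0·0 + 5·1; 5·0 + 5·0 + 3·1) = (5, 5, 3)
w2 = Cw1 = (4·5 + (-1)·5 + 5·3; (-1)·5 + 0·5 + 5·3; 5·5 + 5·5 + 3·3) = (30, 10, 59)
Ratio at component: 30 / 5 = 6.0000

λ ≈ 6.0000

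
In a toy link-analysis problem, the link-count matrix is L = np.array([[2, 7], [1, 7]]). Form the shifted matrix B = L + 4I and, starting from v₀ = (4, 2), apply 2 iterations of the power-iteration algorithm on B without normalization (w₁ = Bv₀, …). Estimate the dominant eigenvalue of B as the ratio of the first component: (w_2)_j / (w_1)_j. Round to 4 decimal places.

B = L + 4I has rows (6, 7); (1, 11)
w1 = Bv₀ = (6·4 + 7·2; 1·4 + 11·2) = (38, 26)
w2 = Bw1 = (6·38 + 7·26; 1·38 + 11·26) = (410, 324)
Ratio: 410/38 = 10.7895

μ ≈ 10.7895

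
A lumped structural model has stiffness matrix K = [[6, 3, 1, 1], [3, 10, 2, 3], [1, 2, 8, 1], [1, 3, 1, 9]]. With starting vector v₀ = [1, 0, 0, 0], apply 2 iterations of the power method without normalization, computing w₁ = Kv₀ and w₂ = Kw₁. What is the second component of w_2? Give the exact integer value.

53

w1 = Kv₀ = (6·1 + 3·0 + 1·0 + 1·0; 3·1 + 10·0 + 2·0 + 3·0; 1·1 + 2·0 + 8·0 + 1·0; 1·1 + 3·0 + 1·0 + 9·0) = (6, 3, 1, 1)
w2 = Kw1 = (6·6 + 3·3 + 1·1 + 1·1; 3·6 + 10·3 + 2·1 + 3·1; 1·6 + 2·3 + 8·1 + 1·1; 1·6 + 3·3 + 1·1 + 9·1) = (47, 53, 21, 25)
The requested component of w2 is 53.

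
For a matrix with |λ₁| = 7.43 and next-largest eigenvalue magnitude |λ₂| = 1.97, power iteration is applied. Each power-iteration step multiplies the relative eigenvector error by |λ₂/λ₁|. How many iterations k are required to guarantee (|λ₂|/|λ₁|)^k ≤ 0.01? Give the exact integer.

4

|λ₂/λ₁| = 1.97/7.43 = 0.26514
Need k ≥ ln(0.01) / ln(0.26514) = -4.6052 / -1.3275 ≈ 3.469
Smallest integer k satisfying the bound: 4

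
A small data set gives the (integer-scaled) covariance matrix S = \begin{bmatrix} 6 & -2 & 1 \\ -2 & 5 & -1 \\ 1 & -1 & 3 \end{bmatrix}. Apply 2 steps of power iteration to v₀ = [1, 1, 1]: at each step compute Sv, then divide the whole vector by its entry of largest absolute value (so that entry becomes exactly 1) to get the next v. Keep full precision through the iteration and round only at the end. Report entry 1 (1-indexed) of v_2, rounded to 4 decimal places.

1.0000

Sv0 = (5.00000, 2.00000, 3.00000); divide by 5.00000 → v1 = (1.00000, 0.40000, 0.60000)
Sv1 = (5.80000, -0.60000, 2.40000); divide by 5.80000 → v2 = (1.00000, -0.10345, 0.41379)
Requested entry of v2: 29/29 = 1.0000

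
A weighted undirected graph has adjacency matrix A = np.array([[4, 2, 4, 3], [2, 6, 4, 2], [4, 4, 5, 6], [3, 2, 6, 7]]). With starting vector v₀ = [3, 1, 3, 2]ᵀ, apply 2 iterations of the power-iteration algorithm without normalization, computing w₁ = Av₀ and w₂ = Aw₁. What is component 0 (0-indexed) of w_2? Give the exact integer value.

485

w1 = Av₀ = (32, 28, 43, 43)
w2 = Aw1 = (485, 490, 713, 711)
The requested component of w2 is 485.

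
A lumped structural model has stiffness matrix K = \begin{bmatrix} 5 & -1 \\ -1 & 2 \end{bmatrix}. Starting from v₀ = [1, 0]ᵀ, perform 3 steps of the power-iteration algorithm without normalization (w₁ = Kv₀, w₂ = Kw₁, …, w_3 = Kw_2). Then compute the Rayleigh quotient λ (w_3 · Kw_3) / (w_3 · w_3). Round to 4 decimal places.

w1 = Kv₀ = (5·1 + (-1)·0; (-1)·1 + 2·0) = (5, -1)
w2 = Kw1 = (5·5 + (-1)·(-1); (-1)·5 + 2·(-1)) = (26, -7)
w3 = Kw2 = (137, -40)
Kw3 = (725, -217)
w3·Kw3 = 137·725 + (-40)·(-217) = 108005; w3·w3 = 137·137 + (-40)·(-40) = 20369
λ ≈ 108005/20369 = 5.3024

λ ≈ 5.3024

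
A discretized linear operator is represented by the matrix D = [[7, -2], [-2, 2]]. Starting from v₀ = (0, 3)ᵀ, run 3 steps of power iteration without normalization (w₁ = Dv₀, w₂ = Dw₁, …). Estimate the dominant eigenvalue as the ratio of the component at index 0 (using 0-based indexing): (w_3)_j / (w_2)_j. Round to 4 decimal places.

w1 = Dv₀ = (-6, 6)
w2 = Dw1 = (-54, 24)
w3 = Dw2 = (-426, 156)
Ratio at component: -426 / -54 = 7.8889

λ ≈ 7.8889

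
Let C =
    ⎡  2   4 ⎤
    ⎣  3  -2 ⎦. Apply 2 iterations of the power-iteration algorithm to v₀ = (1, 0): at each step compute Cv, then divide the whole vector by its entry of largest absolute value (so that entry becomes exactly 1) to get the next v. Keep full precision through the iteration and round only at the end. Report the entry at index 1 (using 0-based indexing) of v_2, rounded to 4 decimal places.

Cv0 = (2.00000, 3.00000); divide by 3.00000 → v1 = (0.66667, 1.00000)
Cv1 = (5.33333, 0.00000); divide by 5.33333 → v2 = (1.00000, 0.00000)
Requested entry of v2: 0/16 = 0.0000

0.0000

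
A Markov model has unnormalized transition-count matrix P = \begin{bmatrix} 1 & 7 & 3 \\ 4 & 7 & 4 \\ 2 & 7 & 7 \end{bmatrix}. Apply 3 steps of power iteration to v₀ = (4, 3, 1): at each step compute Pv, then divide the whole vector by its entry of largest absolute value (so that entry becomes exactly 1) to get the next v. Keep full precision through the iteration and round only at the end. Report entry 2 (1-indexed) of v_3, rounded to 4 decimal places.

Pv0 = (28.00000, 41.00000, 36.00000); divide by 41.00000 → v1 = (0.68293, 1.00000, 0.87805)
Pv1 = (10.31707, 13.24390, 14.51220); divide by 14.51220 → v2 = (0.71092, 0.91261, 1.00000)
Pv2 = (10.09916, 13.23193, 14.81008); divide by 14.81008 → v3 = (0.68191, 0.89344, 1.00000)
Requested entry of v3: 7873/8812 = 0.8934

0.8934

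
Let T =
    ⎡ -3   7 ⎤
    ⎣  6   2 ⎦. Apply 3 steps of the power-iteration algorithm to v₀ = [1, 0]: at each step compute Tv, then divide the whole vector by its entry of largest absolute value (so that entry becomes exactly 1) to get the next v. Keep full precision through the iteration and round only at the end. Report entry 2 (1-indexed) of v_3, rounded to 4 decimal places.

1.0000

Tv0 = (-3.00000, 6.00000); divide by 6.00000 → v1 = (-0.50000, 1.00000)
Tv1 = (8.50000, -1.00000); divide by 8.50000 → v2 = (1.00000, -0.11765)
Tv2 = (-3.82353, 5.76471); divide by 5.76471 → v3 = (-0.66327, 1.00000)
Requested entry of v3: 294/294 = 1.0000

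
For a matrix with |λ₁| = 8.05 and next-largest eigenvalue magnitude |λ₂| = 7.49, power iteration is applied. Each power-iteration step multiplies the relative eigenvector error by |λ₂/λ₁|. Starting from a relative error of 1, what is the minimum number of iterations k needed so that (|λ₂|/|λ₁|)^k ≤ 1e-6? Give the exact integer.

192

|λ₂/λ₁| = 7.49/8.05 = 0.93043
Need k ≥ ln(1e-6) / ln(0.93043) = -13.8155 / -0.0721 ≈ 191.607
Smallest integer k satisfying the bound: 192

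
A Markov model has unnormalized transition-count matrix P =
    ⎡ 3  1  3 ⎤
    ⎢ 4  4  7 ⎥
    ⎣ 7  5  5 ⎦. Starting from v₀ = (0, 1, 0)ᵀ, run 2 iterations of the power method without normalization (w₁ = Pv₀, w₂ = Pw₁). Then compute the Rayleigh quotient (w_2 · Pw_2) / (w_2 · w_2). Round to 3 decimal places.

w1 = Pv₀ = (3·0 + 1·1 + 3·0; 4·0 + 4·1 + 7·0; 7·0 + 5·1 + 5·0) = (1, 4, 5)
w2 = Pw1 = (3·1 + 1·4 + 3·5; 4·1 + 4·4 + 7·5; 7·1 + 5·4 + 5·5) = (22, 55, 52)
Pw2 = (277, 672, 689)
w2·Pw2 = 22·277 + 55·672 + 52·689 = 78882; w2·w2 = 22·22 + 55·55 + 52·52 = 6213
λ ≈ 78882/6213 = 12.696

12.696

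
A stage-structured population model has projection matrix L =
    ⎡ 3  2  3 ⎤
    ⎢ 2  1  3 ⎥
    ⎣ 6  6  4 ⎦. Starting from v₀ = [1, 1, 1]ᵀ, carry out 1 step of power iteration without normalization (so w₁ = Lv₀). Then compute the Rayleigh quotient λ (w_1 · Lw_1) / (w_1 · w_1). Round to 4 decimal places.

λ ≈ 9.7191

w1 = Lv₀ = (3·1 + 2·1 + 3·1; 2·1 + 1·1 + 3·1; 6·1 + 6·1 + 4·1) = (8, 6, 16)
Lw1 = (84, 70, 148)
w1·Lw1 = 8·84 + 6·70 + 16·148 = 3460; w1·w1 = 8·8 + 6·6 + 16·16 = 356
λ ≈ 3460/356 = 9.7191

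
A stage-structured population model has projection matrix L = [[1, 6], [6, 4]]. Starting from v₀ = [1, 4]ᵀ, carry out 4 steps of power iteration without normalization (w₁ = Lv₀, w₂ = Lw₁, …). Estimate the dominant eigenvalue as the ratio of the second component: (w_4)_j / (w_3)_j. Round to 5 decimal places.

w1 = Lv₀ = (25, 22)
w2 = Lw1 = (157, 238)
w3 = Lw2 = (1585, 1894)
w4 = Lw3 = (12949, 17086)
Ratio at component: 17086 / 1894 = 9.02112

λ ≈ 9.02112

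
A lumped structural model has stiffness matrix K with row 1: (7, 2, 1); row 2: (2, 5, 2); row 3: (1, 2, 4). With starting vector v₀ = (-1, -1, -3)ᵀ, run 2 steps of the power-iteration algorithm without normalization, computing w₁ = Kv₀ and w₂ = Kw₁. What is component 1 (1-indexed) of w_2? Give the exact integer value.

w1 = Kv₀ = (-12, -13, -15)
w2 = Kw1 = (-125, -119, -98)
The requested component of w2 is -125.

-125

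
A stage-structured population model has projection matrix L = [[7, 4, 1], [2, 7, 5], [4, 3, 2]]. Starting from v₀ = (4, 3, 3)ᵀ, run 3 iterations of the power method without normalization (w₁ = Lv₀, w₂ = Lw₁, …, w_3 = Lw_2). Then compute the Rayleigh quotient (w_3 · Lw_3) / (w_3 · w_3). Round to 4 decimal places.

w1 = Lv₀ = (7·4 + 4·3 + 1·3; 2·4 + 7·3 + 5·3; 4·4 + 3·3 + 2·3) = (43, 44, 31)
w2 = Lw1 = (7·43 + 4·44 + 1·31; 2·43 + 7·44 + 5·31; 4·43 + 3·44 + 2·31) = (508, 549, 366)
w3 = Lw2 = (6118, 6689, 4411)
Lw3 = (73993, 81114, 53361)
w3·Lw3 = 6118·73993 + 6689·81114 + 4411·53361 = 1230636091; w3·w3 = 6118·6118 + 6689·6689 + 4411·4411 = 101629566
λ ≈ 1230636091/101629566 = 12.1090

λ ≈ 12.1090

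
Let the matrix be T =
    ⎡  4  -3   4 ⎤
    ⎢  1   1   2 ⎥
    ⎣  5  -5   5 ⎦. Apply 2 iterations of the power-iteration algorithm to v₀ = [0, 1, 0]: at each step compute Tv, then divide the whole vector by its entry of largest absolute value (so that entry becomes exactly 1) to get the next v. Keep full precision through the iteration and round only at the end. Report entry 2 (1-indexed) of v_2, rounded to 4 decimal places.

Tv0 = (-3.00000, 1.00000, -5.00000); divide by -5.00000 → v1 = (0.60000, -0.20000, 1.00000)
Tv1 = (7.00000, 2.40000, 9.00000); divide by 9.00000 → v2 = (0.77778, 0.26667, 1.00000)
Requested entry of v2: -12/-45 = 0.2667

0.2667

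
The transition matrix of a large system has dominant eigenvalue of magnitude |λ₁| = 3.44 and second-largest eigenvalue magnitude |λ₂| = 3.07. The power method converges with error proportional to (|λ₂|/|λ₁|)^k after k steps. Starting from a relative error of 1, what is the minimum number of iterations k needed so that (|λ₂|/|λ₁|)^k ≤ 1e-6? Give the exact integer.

|λ₂/λ₁| = 3.07/3.44 = 0.89244
Need k ≥ ln(1e-6) / ln(0.89244) = -13.8155 / -0.1138 ≈ 121.408
Smallest integer k satisfying the bound: 122

122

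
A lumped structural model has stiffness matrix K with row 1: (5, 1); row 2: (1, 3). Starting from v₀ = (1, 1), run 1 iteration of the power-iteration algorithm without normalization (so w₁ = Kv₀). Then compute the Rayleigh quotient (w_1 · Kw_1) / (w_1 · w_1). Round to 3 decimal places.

w1 = Kv₀ = (6, 4)
Kw1 = (34, 18)
w1·Kw1 = 6·34 + 4·18 = 276; w1·w1 = 6·6 + 4·4 = 52
λ ≈ 276/52 = 5.308

5.308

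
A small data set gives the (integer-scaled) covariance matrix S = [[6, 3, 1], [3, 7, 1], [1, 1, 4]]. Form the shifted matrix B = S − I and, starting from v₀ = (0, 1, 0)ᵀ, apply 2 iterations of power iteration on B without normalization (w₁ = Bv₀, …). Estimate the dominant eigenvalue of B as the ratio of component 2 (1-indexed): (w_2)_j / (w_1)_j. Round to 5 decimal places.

7.66667

B = S − I has rows (5, 3, 1); (3, 6, 1); (1, 1, 3)
w1 = Bv₀ = (5·0 + 3·1 + 1·0; 3·0 + 6·1 + 1·0; 1·0 + 1·1 + 3·0) = (3, 6, 1)
w2 = Bw1 = (5·3 + 3·6 + 1·1; 3·3 + 6·6 + 1·1; 1·3 + 1·6 + 3·1) = (34, 46, 12)
Ratio: 46/6 = 7.66667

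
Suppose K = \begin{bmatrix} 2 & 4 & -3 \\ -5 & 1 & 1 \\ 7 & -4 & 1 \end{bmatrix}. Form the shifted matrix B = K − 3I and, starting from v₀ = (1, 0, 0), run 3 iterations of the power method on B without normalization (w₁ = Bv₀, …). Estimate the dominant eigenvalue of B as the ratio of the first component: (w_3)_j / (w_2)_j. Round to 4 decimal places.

B = K − 3I has rows (-1, 4, -3); (-5, -2, 1); (7, -4, -2)
w1 = Bv₀ = ((-1)·1 + 4·0 + (-3)·0; (-5)·1 + (-2)·0 + 1·0; 7·1 + (-4)·0 + (-2)·0) = (-1, -5, 7)
w2 = Bw1 = ((-1)·(-1) + 4·(-5) + (-3)·7; (-5)·(-1) + (-2)·(-5) + 1·7; 7·(-1) + (-4)·(-5) + (-2)·7) = (-40, 22, -1)
w3 = Bw2 = (131, 155, -366)
Ratio: 131/-40 = -3.2750

-3.2750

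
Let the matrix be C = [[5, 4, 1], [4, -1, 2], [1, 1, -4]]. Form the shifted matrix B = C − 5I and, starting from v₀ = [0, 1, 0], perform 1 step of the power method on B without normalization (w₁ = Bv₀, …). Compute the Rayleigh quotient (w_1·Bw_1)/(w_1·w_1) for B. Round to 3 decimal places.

B = C − 5I has rows (0, 4, 1); (4, -6, 2); (1, 1, -9)
w1 = Bv₀ = (0·0 + 4·1 + 1·0; 4·0 + (-6)·1 + 2·0; 1·0 + 1·1 + (-9)·0) = (4, -6, 1)
Bw1 = (-23, 54, -11)
w1·Bw1 = -427; w1·w1 = 53; μ ≈ -427/53 = -8.057

-8.057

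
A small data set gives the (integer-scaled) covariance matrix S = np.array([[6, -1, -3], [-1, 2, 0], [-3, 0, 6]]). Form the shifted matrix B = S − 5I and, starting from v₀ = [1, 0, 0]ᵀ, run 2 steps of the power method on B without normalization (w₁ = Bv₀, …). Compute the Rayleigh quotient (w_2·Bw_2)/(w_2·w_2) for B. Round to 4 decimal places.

3.0870

B = S − 5I has rows (1, -1, -3); (-1, -3, 0); (-3, 0, 1)
w1 = Bv₀ = (1·1 + (-1)·0 + (-3)·0; (-1)·1 + (-3)·0 + 0·0; (-3)·1 + 0·0 + 1·0) = (1, -1, -3)
w2 = Bw1 = (1·1 + (-1)·(-1) + (-3)·(-3); (-1)·1 + (-3)·(-1) + 0·(-3); (-3)·1 + 0·(-1) + 1·(-3)) = (11, 2, -6)
Bw2 = (27, -17, -39)
w2·Bw2 = 497; w2·w2 = 161; μ ≈ 497/161 = 3.0870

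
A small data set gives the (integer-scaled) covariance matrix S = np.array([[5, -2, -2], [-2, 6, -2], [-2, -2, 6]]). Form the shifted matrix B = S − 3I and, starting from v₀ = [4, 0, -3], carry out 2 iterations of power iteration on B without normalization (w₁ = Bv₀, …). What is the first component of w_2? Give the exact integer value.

66

B = S − 3I has rows (2, -2, -2); (-2, 3, -2); (-2, -2, 3)
w1 = Bv₀ = (14, -2, -17)
w2 = Bw1 = (66, 0, -75)
Requested component of w2: 66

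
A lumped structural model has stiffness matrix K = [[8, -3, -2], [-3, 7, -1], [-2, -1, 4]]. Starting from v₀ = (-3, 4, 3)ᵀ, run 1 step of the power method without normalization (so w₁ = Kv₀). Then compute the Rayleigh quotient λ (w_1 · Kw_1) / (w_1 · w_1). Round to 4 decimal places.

10.5764

w1 = Kv₀ = (8·(-3) + (-3)·4 + (-2)·3; (-3)·(-3) + 7·4 + (-1)·3; (-2)·(-3) + (-1)·4 + 4·3) = (-42, 34, 14)
Kw1 = (-466, 350, 106)
w1·Kw1 = (-42)·(-466) + 34·350 + 14·106 = 32956; w1·w1 = (-42)·(-42) + 34·34 + 14·14 = 3116
λ ≈ 32956/3116 = 10.5764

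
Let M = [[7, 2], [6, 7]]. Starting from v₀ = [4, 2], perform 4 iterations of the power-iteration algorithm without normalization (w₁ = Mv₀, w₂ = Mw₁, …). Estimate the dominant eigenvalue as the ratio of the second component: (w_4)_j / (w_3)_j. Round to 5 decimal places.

10.61486

w1 = Mv₀ = (7·4 + 2·2; 6·4 + 7·2) = (32, 38)
w2 = Mw1 = (7·32 + 2·38; 6·32 + 7·38) = (300, 458)
w3 = Mw2 = (3016, 5006)
w4 = Mw3 = (31124, 53138)
Ratio at component: 53138 / 5006 = 10.61486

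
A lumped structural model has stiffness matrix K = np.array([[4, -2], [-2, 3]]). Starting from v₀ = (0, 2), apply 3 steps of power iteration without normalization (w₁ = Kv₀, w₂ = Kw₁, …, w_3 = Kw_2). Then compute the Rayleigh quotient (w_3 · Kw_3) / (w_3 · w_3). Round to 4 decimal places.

w1 = Kv₀ = (4·0 + (-2)·2; (-2)·0 + 3·2) = (-4, 6)
w2 = Kw1 = (4·(-4) + (-2)·6; (-2)·(-4) + 3·6) = (-28, 26)
w3 = Kw2 = (-164, 134)
Kw3 = (-924, 730)
w3·Kw3 = (-164)·(-924) + 134·730 = 249356; w3·w3 = (-164)·(-164) + 134·134 = 44852
λ ≈ 249356/44852 = 5.5595

λ ≈ 5.5595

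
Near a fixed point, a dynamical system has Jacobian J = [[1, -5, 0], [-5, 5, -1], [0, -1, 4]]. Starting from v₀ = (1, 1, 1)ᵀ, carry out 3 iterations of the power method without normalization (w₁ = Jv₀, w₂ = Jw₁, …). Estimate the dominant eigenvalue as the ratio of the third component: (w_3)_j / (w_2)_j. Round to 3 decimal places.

3.077

w1 = Jv₀ = (1·1 + (-5)·1 + 0·1; (-5)·1 + 5·1 + (-1)·1; 0·1 + (-1)·1 + 4·1) = (-4, -1, 3)
w2 = Jw1 = (1·(-4) + (-5)·(-1) + 0·3; (-5)·(-4) + 5·(-1) + (-1)·3; 0·(-4) + (-1)·(-1) + 4·3) = (1, 12, 13)
w3 = Jw2 = (-59, 42, 40)
Ratio at component: 40 / 13 = 3.077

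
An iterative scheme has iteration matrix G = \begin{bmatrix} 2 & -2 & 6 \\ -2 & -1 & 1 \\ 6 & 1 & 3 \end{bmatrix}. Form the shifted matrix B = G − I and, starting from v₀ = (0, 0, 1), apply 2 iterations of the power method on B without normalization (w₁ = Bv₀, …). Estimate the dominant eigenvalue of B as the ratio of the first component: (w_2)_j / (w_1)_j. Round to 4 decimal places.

B = G − I has rows (1, -2, 6); (-2, -2, 1); (6, 1, 2)
w1 = Bv₀ = (6, 1, 2)
w2 = Bw1 = (16, -12, 41)
Ratio: 16/6 = 2.6667

μ ≈ 2.6667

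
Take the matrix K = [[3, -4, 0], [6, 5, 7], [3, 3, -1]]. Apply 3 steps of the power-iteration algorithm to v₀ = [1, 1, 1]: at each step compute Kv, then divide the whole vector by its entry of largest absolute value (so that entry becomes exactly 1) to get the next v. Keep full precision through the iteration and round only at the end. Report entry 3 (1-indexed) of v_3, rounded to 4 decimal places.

-0.1227

Kv0 = (-1.00000, 18.00000, 5.00000); divide by 18.00000 → v1 = (-0.05556, 1.00000, 0.27778)
Kv1 = (-4.16667, 6.61111, 2.55556); divide by 6.61111 → v2 = (-0.63025, 1.00000, 0.38655)
Kv2 = (-5.89076, 3.92437, 0.72269); divide by -5.89076 → v3 = (1.00000, -0.66619, -0.12268)
Requested entry of v3: 86/-701 = -0.1227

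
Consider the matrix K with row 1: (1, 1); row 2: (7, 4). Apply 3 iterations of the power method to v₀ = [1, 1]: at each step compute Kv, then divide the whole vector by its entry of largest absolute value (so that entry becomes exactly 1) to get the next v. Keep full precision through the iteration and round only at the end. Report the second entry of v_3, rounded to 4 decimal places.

1.0000

Kv0 = (2.00000, 11.00000); divide by 11.00000 → v1 = (0.18182, 1.00000)
Kv1 = (1.18182, 5.27273); divide by 5.27273 → v2 = (0.22414, 1.00000)
Kv2 = (1.22414, 5.56897); divide by 5.56897 → v3 = (0.21981, 1.00000)
Requested entry of v3: 323/323 = 1.0000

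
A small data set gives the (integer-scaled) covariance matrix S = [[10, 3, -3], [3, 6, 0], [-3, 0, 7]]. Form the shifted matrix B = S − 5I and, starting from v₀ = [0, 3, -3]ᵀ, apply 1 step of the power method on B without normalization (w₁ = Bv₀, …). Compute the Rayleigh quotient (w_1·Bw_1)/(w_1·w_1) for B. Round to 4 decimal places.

B = S − 5I has rows (5, 3, -3); (3, 1, 0); (-3, 0, 2)
w1 = Bv₀ = (5·0 + 3·3 + (-3)·(-3); 3·0 + 1·3 + 0·(-3); (-3)·0 + 0·3 + 2·(-3)) = (18, 3, -6)
Bw1 = (117, 57, -66)
w1·Bw1 = 2673; w1·w1 = 369; μ ≈ 2673/369 = 7.2439

μ ≈ 7.2439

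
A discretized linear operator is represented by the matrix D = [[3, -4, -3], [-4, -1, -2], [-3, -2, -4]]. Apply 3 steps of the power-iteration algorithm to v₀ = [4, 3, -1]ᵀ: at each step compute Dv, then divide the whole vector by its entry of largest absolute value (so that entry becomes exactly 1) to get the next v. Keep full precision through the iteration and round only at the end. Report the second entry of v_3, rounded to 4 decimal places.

Dv0 = (3.00000, -17.00000, -14.00000); divide by -17.00000 → v1 = (-0.17647, 1.00000, 0.82353)
Dv1 = (-7.00000, -1.94118, -4.76471); divide by -7.00000 → v2 = (1.00000, 0.27731, 0.68067)
Dv2 = (-0.15126, -5.63866, -6.27731); divide by -6.27731 → v3 = (0.02410, 0.89826, 1.00000)
Requested entry of v3: -671/-747 = 0.8983

0.8983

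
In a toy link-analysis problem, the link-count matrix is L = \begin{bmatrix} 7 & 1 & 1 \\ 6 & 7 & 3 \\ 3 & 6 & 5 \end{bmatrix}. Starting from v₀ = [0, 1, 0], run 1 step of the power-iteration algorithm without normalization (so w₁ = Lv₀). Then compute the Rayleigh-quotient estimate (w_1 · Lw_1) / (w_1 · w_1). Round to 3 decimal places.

11.407

w1 = Lv₀ = (1, 7, 6)
Lw1 = (20, 73, 75)
w1·Lw1 = 1·20 + 7·73 + 6·75 = 981; w1·w1 = 1·1 + 7·7 + 6·6 = 86
λ ≈ 981/86 = 11.407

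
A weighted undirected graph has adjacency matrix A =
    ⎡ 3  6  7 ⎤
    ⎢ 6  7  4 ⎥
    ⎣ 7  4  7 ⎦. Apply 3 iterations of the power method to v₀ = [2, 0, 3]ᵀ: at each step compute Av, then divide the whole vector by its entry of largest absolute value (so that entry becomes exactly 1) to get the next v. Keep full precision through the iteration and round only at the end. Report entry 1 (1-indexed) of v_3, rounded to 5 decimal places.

Av0 = (27.000000, 24.000000, 35.000000); divide by 35.000000 → v1 = (0.771429, 0.685714, 1.000000)
Av1 = (13.428571, 13.428571, 15.142857); divide by 15.142857 → v2 = (0.886792, 0.886792, 1.000000)
Av2 = (14.981132, 15.528302, 16.754717); divide by 16.754717 → v3 = (0.894144, 0.926802, 1.000000)
Requested entry of v3: 7940/8880 = 0.89414

0.89414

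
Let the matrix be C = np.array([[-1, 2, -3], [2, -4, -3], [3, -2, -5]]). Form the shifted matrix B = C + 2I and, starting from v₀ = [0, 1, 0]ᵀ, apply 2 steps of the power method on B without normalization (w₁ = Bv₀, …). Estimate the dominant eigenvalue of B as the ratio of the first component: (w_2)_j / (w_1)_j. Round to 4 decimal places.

2.0000

B = C + 2I has rows (1, 2, -3); (2, -2, -3); (3, -2, -3)
w1 = Bv₀ = (1·0 + 2·1 + (-3)·0; 2·0 + (-2)·1 + (-3)·0; 3·0 + (-2)·1 + (-3)·0) = (2, -2, -2)
w2 = Bw1 = (1·2 + 2·(-2) + (-3)·(-2); 2·2 + (-2)·(-2) + (-3)·(-2); 3·2 + (-2)·(-2) + (-3)·(-2)) = (4, 14, 16)
Ratio: 4/2 = 2.0000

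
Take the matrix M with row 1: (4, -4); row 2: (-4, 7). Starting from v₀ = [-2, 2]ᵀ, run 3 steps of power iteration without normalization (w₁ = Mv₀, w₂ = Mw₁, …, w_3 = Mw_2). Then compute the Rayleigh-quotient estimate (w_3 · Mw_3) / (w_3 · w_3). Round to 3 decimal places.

9.772

w1 = Mv₀ = (4·(-2) + (-4)·2; (-4)·(-2) + 7·2) = (-16, 22)
w2 = Mw1 = (4·(-16) + (-4)·22; (-4)·(-16) + 7·22) = (-152, 218)
w3 = Mw2 = (-1480, 2134)
Mw3 = (-14456, 20858)
w3·Mw3 = (-1480)·(-14456) + 2134·20858 = 65905852; w3·w3 = (-1480)·(-1480) + 2134·2134 = 6744356
λ ≈ 65905852/6744356 = 9.772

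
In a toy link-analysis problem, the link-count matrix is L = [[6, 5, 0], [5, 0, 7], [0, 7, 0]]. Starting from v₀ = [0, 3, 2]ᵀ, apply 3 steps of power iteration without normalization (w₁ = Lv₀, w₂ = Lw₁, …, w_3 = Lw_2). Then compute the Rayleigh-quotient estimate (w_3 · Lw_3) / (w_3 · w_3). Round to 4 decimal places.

λ ≈ 9.9684

w1 = Lv₀ = (15, 14, 21)
w2 = Lw1 = (160, 222, 98)
w3 = Lw2 = (2070, 1486, 1554)
Lw3 = (19850, 21228, 10402)
w3·Lw3 = 2070·19850 + 1486·21228 + 1554·10402 = 88799016; w3·w3 = 2070·2070 + 1486·1486 + 1554·1554 = 8908012
λ ≈ 88799016/8908012 = 9.9684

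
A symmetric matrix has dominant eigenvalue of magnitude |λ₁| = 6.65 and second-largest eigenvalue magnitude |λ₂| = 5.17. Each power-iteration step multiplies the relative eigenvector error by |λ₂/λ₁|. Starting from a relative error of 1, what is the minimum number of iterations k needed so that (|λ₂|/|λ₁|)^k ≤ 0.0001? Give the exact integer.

37

|λ₂/λ₁| = 5.17/6.65 = 0.77744
Need k ≥ ln(0.0001) / ln(0.77744) = -9.2103 / -0.2517 ≈ 36.586
Smallest integer k satisfying the bound: 37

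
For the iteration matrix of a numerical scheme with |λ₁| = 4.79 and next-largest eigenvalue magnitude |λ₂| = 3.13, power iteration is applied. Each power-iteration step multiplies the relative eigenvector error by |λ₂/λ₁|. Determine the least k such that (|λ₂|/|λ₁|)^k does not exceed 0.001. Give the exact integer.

|λ₂/λ₁| = 3.13/4.79 = 0.65344
Need k ≥ ln(0.001) / ln(0.65344) = -6.9078 / -0.4255 ≈ 16.235
Smallest integer k satisfying the bound: 17

17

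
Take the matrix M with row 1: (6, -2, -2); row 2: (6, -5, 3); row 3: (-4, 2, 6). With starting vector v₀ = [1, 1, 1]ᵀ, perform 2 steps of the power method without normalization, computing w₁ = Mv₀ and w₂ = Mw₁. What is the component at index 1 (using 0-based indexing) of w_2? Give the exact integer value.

4

w1 = Mv₀ = (6·1 + (-2)·1 + (-2)·1; 6·1 + (-5)·1 + 3·1; (-4)·1 + 2·1 + 6·1) = (2, 4, 4)
w2 = Mw1 = (6·2 + (-2)·4 + (-2)·4; 6·2 + (-5)·4 + 3·4; (-4)·2 + 2·4 + 6·4) = (-4, 4, 24)
The requested component of w2 is 4.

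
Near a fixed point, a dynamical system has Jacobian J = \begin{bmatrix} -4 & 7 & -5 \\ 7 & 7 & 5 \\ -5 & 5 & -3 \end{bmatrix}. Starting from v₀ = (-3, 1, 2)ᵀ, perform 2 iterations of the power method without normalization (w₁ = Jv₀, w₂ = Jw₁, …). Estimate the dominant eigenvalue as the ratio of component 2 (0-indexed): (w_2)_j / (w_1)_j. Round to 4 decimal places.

w1 = Jv₀ = ((-4)·(-3) + 7·1 + (-5)·2; 7·(-3) + 7·1 + 5·2; (-5)·(-3) + 5·1 + (-3)·2) = (9, -4, 14)
w2 = Jw1 = ((-4)·9 + 7·(-4) + (-5)·14; 7·9 + 7·(-4) + 5·14; (-5)·9 + 5·(-4) + (-3)·14) = (-134, 105, -107)
Ratio at component: -107 / 14 = -7.6429

-7.6429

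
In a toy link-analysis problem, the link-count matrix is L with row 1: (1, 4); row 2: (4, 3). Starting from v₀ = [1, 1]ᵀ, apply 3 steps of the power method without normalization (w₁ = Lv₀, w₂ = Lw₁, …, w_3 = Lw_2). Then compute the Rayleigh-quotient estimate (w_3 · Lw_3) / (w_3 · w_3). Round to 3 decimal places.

6.123

w1 = Lv₀ = (5, 7)
w2 = Lw1 = (33, 41)
w3 = Lw2 = (197, 255)
Lw3 = (1217, 1553)
w3·Lw3 = 197·1217 + 255·1553 = 635764; w3·w3 = 197·197 + 255·255 = 103834
λ ≈ 635764/103834 = 6.123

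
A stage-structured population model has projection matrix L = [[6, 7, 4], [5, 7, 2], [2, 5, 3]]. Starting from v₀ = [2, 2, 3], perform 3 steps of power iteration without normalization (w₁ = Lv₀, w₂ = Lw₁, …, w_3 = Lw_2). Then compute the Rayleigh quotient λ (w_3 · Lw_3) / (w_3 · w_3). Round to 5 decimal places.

λ ≈ 14.19014

w1 = Lv₀ = (6·2 + 7·2 + 4·3; 5·2 + 7·2 + 2·3; 2·2 + 5·2 + 3·3) = (38, 30, 23)
w2 = Lw1 = (6·38 + 7·30 + 4·23; 5·38 + 7·30 + 2·23; 2·38 + 5·30 + 3·23) = (530, 446, 295)
w3 = Lw2 = (7482, 6362, 4175)
Lw3 = (106126, 90294, 59299)
w3·Lw3 = 7482·106126 + 6362·90294 + 4175·59299 = 1616058485; w3·w3 = 7482·7482 + 6362·6362 + 4175·4175 = 113885993
λ ≈ 1616058485/113885993 = 14.19014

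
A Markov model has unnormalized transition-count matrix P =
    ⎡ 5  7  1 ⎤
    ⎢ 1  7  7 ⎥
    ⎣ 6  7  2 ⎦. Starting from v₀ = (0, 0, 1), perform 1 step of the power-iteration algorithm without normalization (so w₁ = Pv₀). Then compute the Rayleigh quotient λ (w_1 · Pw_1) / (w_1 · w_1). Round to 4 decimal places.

11.5185

w1 = Pv₀ = (5·0 + 7·0 + 1·1; 1·0 + 7·0 + 7·1; 6·0 + 7·0 + 2·1) = (1, 7, 2)
Pw1 = (56, 64, 59)
w1·Pw1 = 1·56 + 7·64 + 2·59 = 622; w1·w1 = 1·1 + 7·7 + 2·2 = 54
λ ≈ 622/54 = 11.5185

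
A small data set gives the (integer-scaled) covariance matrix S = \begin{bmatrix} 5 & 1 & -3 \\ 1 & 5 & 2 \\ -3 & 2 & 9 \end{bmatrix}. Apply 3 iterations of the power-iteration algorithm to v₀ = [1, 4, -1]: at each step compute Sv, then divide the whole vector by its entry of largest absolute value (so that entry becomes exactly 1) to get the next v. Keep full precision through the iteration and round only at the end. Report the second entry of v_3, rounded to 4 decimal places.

0.7896

Sv0 = (12.00000, 19.00000, -4.00000); divide by 19.00000 → v1 = (0.63158, 1.00000, -0.21053)
Sv1 = (4.78947, 5.21053, -1.78947); divide by 5.21053 → v2 = (0.91919, 1.00000, -0.34343)
Sv2 = (6.62626, 5.23232, -3.84848); divide by 6.62626 → v3 = (1.00000, 0.78963, -0.58079)
Requested entry of v3: 518/656 = 0.7896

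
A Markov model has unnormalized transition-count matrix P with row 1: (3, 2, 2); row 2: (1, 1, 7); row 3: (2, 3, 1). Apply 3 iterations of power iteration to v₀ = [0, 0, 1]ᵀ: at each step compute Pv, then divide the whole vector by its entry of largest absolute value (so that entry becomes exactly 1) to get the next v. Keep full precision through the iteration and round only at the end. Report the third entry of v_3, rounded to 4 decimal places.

0.5364

Pv0 = (2.00000, 7.00000, 1.00000); divide by 7.00000 → v1 = (0.28571, 1.00000, 0.14286)
Pv1 = (3.14286, 2.28571, 3.71429); divide by 3.71429 → v2 = (0.84615, 0.61538, 1.00000)
Pv2 = (5.76923, 8.46154, 4.53846); divide by 8.46154 → v3 = (0.68182, 1.00000, 0.53636)
Requested entry of v3: 118/220 = 0.5364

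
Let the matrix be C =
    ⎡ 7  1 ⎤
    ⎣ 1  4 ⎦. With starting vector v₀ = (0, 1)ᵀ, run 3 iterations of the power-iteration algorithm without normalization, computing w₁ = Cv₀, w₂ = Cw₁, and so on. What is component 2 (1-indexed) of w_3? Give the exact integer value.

79

w1 = Cv₀ = (7·0 + 1·1; 1·0 + 4·1) = (1, 4)
w2 = Cw1 = (7·1 + 1·4; 1·1 + 4·4) = (11, 17)
w3 = Cw2 = (94, 79)
The requested component of w3 is 79.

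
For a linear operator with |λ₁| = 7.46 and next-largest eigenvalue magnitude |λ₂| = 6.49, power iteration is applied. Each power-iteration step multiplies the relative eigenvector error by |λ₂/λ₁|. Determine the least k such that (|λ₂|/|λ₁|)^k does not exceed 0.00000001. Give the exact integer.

133

|λ₂/λ₁| = 6.49/7.46 = 0.86997
Need k ≥ ln(0.00000001) / ln(0.86997) = -18.4207 / -0.1393 ≈ 132.244
Smallest integer k satisfying the bound: 133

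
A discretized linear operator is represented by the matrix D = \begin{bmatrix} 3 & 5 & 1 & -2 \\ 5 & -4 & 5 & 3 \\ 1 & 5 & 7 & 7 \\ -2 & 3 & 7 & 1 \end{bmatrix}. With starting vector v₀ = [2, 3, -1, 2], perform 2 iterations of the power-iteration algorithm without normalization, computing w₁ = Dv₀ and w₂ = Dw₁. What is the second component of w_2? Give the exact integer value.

204

w1 = Dv₀ = (16, -1, 24, 0)
w2 = Dw1 = (67, 204, 179, 133)
The requested component of w2 is 204.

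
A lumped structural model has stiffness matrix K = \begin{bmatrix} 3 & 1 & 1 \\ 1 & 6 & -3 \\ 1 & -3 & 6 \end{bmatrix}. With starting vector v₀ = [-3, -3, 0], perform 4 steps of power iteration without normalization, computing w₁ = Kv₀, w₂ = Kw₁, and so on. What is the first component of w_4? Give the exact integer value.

-975

w1 = Kv₀ = (3·(-3) + 1·(-3) + 1·0; 1·(-3) + 6·(-3) + (-3)·0; 1·(-3) + (-3)·(-3) + 6·0) = (-12, -21, 6)
w2 = Kw1 = (3·(-12) + 1·(-21) + 1·6; 1·(-12) + 6·(-21) + (-3)·6; 1·(-12) + (-3)·(-21) + 6·6) = (-51, -156, 87)
w3 = Kw2 = (-222, -1248, 939)
w4 = Kw3 = (-975, -10527, 9156)
The requested component of w4 is -975.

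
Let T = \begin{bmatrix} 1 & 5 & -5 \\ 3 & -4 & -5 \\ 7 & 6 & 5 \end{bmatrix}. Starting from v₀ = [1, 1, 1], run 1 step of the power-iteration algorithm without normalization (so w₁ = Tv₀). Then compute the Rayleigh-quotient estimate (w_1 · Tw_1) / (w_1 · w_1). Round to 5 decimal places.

w1 = Tv₀ = (1·1 + 5·1 + (-5)·1; 3·1 + (-4)·1 + (-5)·1; 7·1 + 6·1 + 5·1) = (1, -6, 18)
Tw1 = (-119, -63, 61)
w1·Tw1 = 1·(-119) + (-6)·(-63) + 18·61 = 1357; w1·w1 = 1·1 + (-6)·(-6) + 18·18 = 361
λ ≈ 1357/361 = 3.75900

3.75900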